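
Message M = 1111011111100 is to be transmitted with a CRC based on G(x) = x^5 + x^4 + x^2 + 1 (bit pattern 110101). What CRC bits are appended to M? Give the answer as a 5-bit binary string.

01100

Append 5 zeros: 111101111110000000. Divide by 110101 (XOR where the leading bit is 1):
  pos 0: 111101 XOR 110101 = 001000
  pos 2: 100011 XOR 110101 = 010110
  pos 3: 101101 XOR 110101 = 011000
  pos 4: 110001 XOR 110101 = 000100
  pos 7: 100100 XOR 110101 = 010001
  pos 8: 100010 XOR 110101 = 010111
  pos 9: 101110 XOR 110101 = 011011
  pos 10: 110110 XOR 110101 = 000011
Remainder (last 5 bits) = 01100. This is the CRC / FCS.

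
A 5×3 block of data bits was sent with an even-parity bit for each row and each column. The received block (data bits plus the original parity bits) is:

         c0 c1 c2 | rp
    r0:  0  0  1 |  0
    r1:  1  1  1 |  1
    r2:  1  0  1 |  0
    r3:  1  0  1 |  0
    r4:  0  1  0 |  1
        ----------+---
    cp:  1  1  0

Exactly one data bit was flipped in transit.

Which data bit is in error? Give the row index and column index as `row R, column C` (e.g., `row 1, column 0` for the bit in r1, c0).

row 0, column 1

Recompute each row's even parity and compare to rp:
  r0: data parity 1, sent rp 0 → mismatch
  r1: data parity 1, sent rp 1 → ok
  r2: data parity 0, sent rp 0 → ok
  r3: data parity 0, sent rp 0 → ok
  r4: data parity 1, sent rp 1 → ok
Recompute each column's even parity and compare to cp:
  c0: data parity 1, sent cp 1 → ok
  c1: data parity 0, sent cp 1 → mismatch
  c2: data parity 0, sent cp 0 → ok
Exactly one row (r0) and one column (c1) fail → the flipped bit is at their intersection.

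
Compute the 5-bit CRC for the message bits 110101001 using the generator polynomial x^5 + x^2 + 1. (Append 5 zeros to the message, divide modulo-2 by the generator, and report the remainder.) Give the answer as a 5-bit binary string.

01011

Append 5 zeros: 11010100100000. Divide by 100101 (XOR where the leading bit is 1):
  pos 0: 110101 XOR 100101 = 010000
  pos 1: 100000 XOR 100101 = 000101
  pos 4: 101010 XOR 100101 = 001111
  pos 6: 111100 XOR 100101 = 011001
  pos 7: 110010 XOR 100101 = 010111
  pos 8: 101110 XOR 100101 = 001011
Remainder (last 5 bits) = 01011. This is the CRC / FCS.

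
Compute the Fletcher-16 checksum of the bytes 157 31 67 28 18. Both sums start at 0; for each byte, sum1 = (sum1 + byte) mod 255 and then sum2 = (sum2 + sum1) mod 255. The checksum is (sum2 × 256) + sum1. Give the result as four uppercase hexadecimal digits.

A42E

Running sums (mod 255):
  after byte 0 (157): sum1=157, sum2=157
  after byte 1 (31): sum1=188, sum2=90
  after byte 2 (67): sum1=0, sum2=90
  after byte 3 (28): sum1=28, sum2=118
  after byte 4 (18): sum1=46, sum2=164
Checksum = sum2·256 + sum1 = 164·256 + 46 = 42030 = 0xA42E.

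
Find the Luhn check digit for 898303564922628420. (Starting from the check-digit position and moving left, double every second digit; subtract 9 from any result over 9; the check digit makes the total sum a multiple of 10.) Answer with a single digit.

8

Partial digits right→left: 0 2 4 8 2 6 2 2 9 4 6 5 3 0 3 8 9 8
Double every second digit counting from the check-digit position (so the 1st, 3rd, 5th, ... of the partial from the right).
  doubled (with −9 where >9): 0 8 4 4 9 3 6 6 9 → sum 49
  kept as-is: 2 8 6 2 4 5 0 8 8 → sum 43
Total = 49 + 43 = 92.
Check digit = (10 − (92 mod 10)) mod 10 = 8.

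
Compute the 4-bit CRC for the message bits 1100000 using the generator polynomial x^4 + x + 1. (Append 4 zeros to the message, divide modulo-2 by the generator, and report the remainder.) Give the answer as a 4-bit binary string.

Append 4 zeros: 11000000000. Divide by 10011 (XOR where the leading bit is 1):
  pos 0: 11000 XOR 10011 = 01011
  pos 1: 10110 XOR 10011 = 00101
  pos 3: 10100 XOR 10011 = 00111
  pos 5: 11100 XOR 10011 = 01111
  pos 6: 11110 XOR 10011 = 01101
Remainder (last 4 bits) = 1101. This is the CRC / FCS.

1101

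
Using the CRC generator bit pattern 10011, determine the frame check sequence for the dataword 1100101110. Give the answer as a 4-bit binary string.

Append 4 zeros: 11001011100000. Divide by 10011 (XOR where the leading bit is 1):
  pos 0: 11001 XOR 10011 = 01010
  pos 1: 10100 XOR 10011 = 00111
  pos 3: 11111 XOR 10011 = 01100
  pos 4: 11001 XOR 10011 = 01010
  pos 5: 10100 XOR 10011 = 00111
  pos 7: 11100 XOR 10011 = 01111
  pos 8: 11110 XOR 10011 = 01101
  pos 9: 11010 XOR 10011 = 01001
Remainder (last 4 bits) = 1001. This is the CRC / FCS.

1001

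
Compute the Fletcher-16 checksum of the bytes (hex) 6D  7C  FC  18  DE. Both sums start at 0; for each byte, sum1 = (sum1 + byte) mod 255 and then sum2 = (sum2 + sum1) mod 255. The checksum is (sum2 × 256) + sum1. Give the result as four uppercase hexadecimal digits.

1BDD

Running sums (mod 255):
  after byte 0 (6D): sum1=109, sum2=109
  after byte 1 (7C): sum1=233, sum2=87
  after byte 2 (FC): sum1=230, sum2=62
  after byte 3 (18): sum1=254, sum2=61
  after byte 4 (DE): sum1=221, sum2=27
Checksum = sum2·256 + sum1 = 27·256 + 221 = 7133 = 0x1BDD.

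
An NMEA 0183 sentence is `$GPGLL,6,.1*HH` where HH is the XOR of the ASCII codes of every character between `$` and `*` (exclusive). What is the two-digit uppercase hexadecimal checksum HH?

XOR the ASCII codes of the payload characters:
  'G' = 0x47 → acc = 0x47
  'P' = 0x50 → acc = 0x17
  'G' = 0x47 → acc = 0x50
  'L' = 0x4C → acc = 0x1C
  'L' = 0x4C → acc = 0x50
  ',' = 0x2C → acc = 0x7C
  '6' = 0x36 → acc = 0x4A
  ',' = 0x2C → acc = 0x66
  '.' = 0x2E → acc = 0x48
  '1' = 0x31 → acc = 0x79
Checksum = 0x79.

79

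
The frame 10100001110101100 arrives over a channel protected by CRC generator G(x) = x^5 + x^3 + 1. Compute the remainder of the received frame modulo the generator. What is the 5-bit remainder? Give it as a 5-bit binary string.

Modulo-2 division of 10100001110101100 by 101001:
  pos 0: 101000 XOR 101001 = 000001
  pos 5: 101110 XOR 101001 = 000111
  pos 8: 111101 XOR 101001 = 010100
  pos 9: 101001 XOR 101001 = 000000
Remainder = 00000 (zero — the frame passes the CRC check).

00000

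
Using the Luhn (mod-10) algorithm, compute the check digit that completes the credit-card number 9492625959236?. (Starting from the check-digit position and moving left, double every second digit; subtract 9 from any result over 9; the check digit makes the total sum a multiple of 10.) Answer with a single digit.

Partial digits right→left: 6 3 2 9 5 9 5 2 6 2 9 4 9
Double every second digit counting from the check-digit position (so the 1st, 3rd, 5th, ... of the partial from the right).
  doubled (with −9 where >9): 3 4 1 1 3 9 9 → sum 30
  kept as-is: 3 9 9 2 2 4 → sum 29
Total = 30 + 29 = 59.
Check digit = (10 − (59 mod 10)) mod 10 = 1.

1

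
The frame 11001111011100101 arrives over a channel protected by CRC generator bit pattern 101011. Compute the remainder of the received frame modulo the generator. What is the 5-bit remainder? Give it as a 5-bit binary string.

00100

Modulo-2 division of 11001111011100101 by 101011:
  pos 0: 110011 XOR 101011 = 011000
  pos 1: 110001 XOR 101011 = 011010
  pos 2: 110101 XOR 101011 = 011110
  pos 3: 111100 XOR 101011 = 010111
  pos 4: 101111 XOR 101011 = 000100
  pos 7: 100110 XOR 101011 = 001101
  pos 9: 110101 XOR 101011 = 011110
  pos 10: 111100 XOR 101011 = 010111
  pos 11: 101111 XOR 101011 = 000100
Remainder = 00100 (nonzero — an error is detected).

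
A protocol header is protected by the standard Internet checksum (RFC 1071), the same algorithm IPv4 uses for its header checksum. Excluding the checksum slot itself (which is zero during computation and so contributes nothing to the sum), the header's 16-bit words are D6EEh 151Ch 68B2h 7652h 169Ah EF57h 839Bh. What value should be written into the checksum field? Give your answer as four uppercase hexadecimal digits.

AB62

One's-complement addition (fold any carry out of bit 15 back into bit 0):
  0xD6EE + 0x151C = 0x0EC0A
  0xEC0A + 0x68B2 = 0x154BC → wrap carry → 0x54BD
  0x54BD + 0x7652 = 0x0CB0F
  0xCB0F + 0x169A = 0x0E1A9
  0xE1A9 + 0xEF57 = 0x1D100 → wrap carry → 0xD101
  0xD101 + 0x839B = 0x1549C → wrap carry → 0x549D
One's-complement sum = 0x549D.
Checksum = ~0x549D & 0xFFFF = 0xAB62.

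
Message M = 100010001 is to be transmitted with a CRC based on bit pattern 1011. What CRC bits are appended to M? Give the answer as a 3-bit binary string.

Append 3 zeros: 100010001000. Divide by 1011 (XOR where the leading bit is 1):
  pos 0: 1000 XOR 1011 = 0011
  pos 2: 1110 XOR 1011 = 0101
  pos 3: 1010 XOR 1011 = 0001
  pos 6: 1010 XOR 1011 = 0001
Remainder (last 3 bits) = 100. This is the CRC / FCS.

100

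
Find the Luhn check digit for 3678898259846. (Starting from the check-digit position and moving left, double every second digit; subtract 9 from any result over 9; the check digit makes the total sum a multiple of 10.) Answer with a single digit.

6

Partial digits right→left: 6 4 8 9 5 2 8 9 8 8 7 6 3
Double every second digit counting from the check-digit position (so the 1st, 3rd, 5th, ... of the partial from the right).
  doubled (with −9 where >9): 3 7 1 7 7 5 6 → sum 36
  kept as-is: 4 9 2 9 8 6 → sum 38
Total = 36 + 38 = 74.
Check digit = (10 − (74 mod 10)) mod 10 = 6.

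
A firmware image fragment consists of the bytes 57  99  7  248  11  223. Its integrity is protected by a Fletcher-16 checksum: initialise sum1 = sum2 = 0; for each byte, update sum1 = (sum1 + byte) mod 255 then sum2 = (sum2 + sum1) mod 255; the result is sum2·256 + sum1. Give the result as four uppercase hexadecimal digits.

4587

Running sums (mod 255):
  after byte 0 (57): sum1=57, sum2=57
  after byte 1 (99): sum1=156, sum2=213
  after byte 2 (7): sum1=163, sum2=121
  after byte 3 (248): sum1=156, sum2=22
  after byte 4 (11): sum1=167, sum2=189
  after byte 5 (223): sum1=135, sum2=69
Checksum = sum2·256 + sum1 = 69·256 + 135 = 17799 = 0x4587.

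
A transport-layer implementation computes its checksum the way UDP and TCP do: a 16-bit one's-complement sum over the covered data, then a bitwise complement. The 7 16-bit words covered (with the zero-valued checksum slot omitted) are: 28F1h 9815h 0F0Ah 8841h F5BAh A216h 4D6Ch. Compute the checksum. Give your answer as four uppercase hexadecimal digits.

C26F

One's-complement addition (fold any carry out of bit 15 back into bit 0):
  0x28F1 + 0x9815 = 0x0C106
  0xC106 + 0x0F0A = 0x0D010
  0xD010 + 0x8841 = 0x15851 → wrap carry → 0x5852
  0x5852 + 0xF5BA = 0x14E0C → wrap carry → 0x4E0D
  0x4E0D + 0xA216 = 0x0F023
  0xF023 + 0x4D6C = 0x13D8F → wrap carry → 0x3D90
One's-complement sum = 0x3D90.
Checksum = ~0x3D90 & 0xFFFF = 0xC26F.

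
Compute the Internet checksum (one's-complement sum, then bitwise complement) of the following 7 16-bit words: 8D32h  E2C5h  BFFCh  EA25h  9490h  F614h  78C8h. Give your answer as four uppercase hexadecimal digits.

E276

One's-complement addition (fold any carry out of bit 15 back into bit 0):
  0x8D32 + 0xE2C5 = 0x16FF7 → wrap carry → 0x6FF8
  0x6FF8 + 0xBFFC = 0x12FF4 → wrap carry → 0x2FF5
  0x2FF5 + 0xEA25 = 0x11A1A → wrap carry → 0x1A1B
  0x1A1B + 0x9490 = 0x0AEAB
  0xAEAB + 0xF614 = 0x1A4BF → wrap carry → 0xA4C0
  0xA4C0 + 0x78C8 = 0x11D88 → wrap carry → 0x1D89
One's-complement sum = 0x1D89.
Checksum = ~0x1D89 & 0xFFFF = 0xE276.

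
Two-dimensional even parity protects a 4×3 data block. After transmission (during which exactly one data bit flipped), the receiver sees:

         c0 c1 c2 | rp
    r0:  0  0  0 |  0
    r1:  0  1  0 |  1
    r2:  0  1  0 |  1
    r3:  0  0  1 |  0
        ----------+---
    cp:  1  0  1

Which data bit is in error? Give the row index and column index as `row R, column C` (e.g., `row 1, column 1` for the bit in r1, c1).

row 3, column 0

Recompute each row's even parity and compare to rp:
  r0: data parity 0, sent rp 0 → ok
  r1: data parity 1, sent rp 1 → ok
  r2: data parity 1, sent rp 1 → ok
  r3: data parity 1, sent rp 0 → mismatch
Recompute each column's even parity and compare to cp:
  c0: data parity 0, sent cp 1 → mismatch
  c1: data parity 0, sent cp 0 → ok
  c2: data parity 1, sent cp 1 → ok
Exactly one row (r3) and one column (c0) fail → the flipped bit is at their intersection.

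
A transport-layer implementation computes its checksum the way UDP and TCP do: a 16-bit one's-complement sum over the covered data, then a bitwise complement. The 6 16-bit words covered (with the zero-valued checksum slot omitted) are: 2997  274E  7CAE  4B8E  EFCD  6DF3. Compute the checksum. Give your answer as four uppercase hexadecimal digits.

891C

One's-complement addition (fold any carry out of bit 15 back into bit 0):
  0x2997 + 0x274E = 0x050E5
  0x50E5 + 0x7CAE = 0x0CD93
  0xCD93 + 0x4B8E = 0x11921 → wrap carry → 0x1922
  0x1922 + 0xEFCD = 0x108EF → wrap carry → 0x08F0
  0x08F0 + 0x6DF3 = 0x076E3
One's-complement sum = 0x76E3.
Checksum = ~0x76E3 & 0xFFFF = 0x891C.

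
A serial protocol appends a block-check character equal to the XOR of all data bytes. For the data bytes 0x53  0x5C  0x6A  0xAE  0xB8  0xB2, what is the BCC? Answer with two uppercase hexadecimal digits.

XOR the bytes together:
  start with 0x53
  0x53 ⊕ 0x5C = 0x0F
  0x0F ⊕ 0x6A = 0x65
  0x65 ⊕ 0xAE = 0xCB
  0xCB ⊕ 0xB8 = 0x73
  0x73 ⊕ 0xB2 = 0xC1

C1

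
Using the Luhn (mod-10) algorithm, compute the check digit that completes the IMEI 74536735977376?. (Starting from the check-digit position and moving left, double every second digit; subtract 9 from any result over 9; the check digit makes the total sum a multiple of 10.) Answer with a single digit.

2

Partial digits right→left: 6 7 3 7 7 9 5 3 7 6 3 5 4 7
Double every second digit counting from the check-digit position (so the 1st, 3rd, 5th, ... of the partial from the right).
  doubled (with −9 where >9): 3 6 5 1 5 6 8 → sum 34
  kept as-is: 7 7 9 3 6 5 7 → sum 44
Total = 34 + 44 = 78.
Check digit = (10 − (78 mod 10)) mod 10 = 2.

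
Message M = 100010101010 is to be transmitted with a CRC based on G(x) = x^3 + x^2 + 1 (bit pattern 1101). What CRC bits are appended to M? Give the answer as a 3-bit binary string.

111

Append 3 zeros: 100010101010000. Divide by 1101 (XOR where the leading bit is 1):
  pos 0: 1000 XOR 1101 = 0101
  pos 1: 1011 XOR 1101 = 0110
  pos 2: 1100 XOR 1101 = 0001
  pos 5: 1101 XOR 1101 = 0000
  pos 10: 1000 XOR 1101 = 0101
  pos 11: 1010 XOR 1101 = 0111
Remainder (last 3 bits) = 111. This is the CRC / FCS.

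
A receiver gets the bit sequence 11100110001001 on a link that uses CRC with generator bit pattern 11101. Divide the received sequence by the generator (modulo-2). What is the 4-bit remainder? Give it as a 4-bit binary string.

1110

Modulo-2 division of 11100110001001 by 11101:
  pos 0: 11100 XOR 11101 = 00001
  pos 4: 11100 XOR 11101 = 00001
  pos 8: 10100 XOR 11101 = 01001
  pos 9: 10011 XOR 11101 = 01110
Remainder = 1110 (nonzero — an error is detected).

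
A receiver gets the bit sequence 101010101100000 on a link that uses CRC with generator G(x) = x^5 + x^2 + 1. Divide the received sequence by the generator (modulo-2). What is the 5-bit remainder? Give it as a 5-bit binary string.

00000

Modulo-2 division of 101010101100000 by 100101:
  pos 0: 101010 XOR 100101 = 001111
  pos 2: 111110 XOR 100101 = 011011
  pos 3: 110111 XOR 100101 = 010010
  pos 4: 100101 XOR 100101 = 000000
Remainder = 00000 (zero — the frame passes the CRC check).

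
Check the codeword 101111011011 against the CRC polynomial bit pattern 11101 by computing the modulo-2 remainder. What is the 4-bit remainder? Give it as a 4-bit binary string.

0010

Modulo-2 division of 101111011011 by 11101:
  pos 0: 10111 XOR 11101 = 01010
  pos 1: 10101 XOR 11101 = 01000
  pos 2: 10000 XOR 11101 = 01101
  pos 3: 11011 XOR 11101 = 00110
  pos 5: 11010 XOR 11101 = 00111
  pos 7: 11111 XOR 11101 = 00010
Remainder = 0010 (nonzero — an error is detected).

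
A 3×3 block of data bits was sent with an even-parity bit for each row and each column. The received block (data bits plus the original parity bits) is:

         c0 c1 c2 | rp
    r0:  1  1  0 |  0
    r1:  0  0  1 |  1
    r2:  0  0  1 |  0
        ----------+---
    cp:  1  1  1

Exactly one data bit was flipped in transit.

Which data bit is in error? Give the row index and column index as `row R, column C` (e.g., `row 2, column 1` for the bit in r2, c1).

Recompute each row's even parity and compare to rp:
  r0: data parity 0, sent rp 0 → ok
  r1: data parity 1, sent rp 1 → ok
  r2: data parity 1, sent rp 0 → mismatch
Recompute each column's even parity and compare to cp:
  c0: data parity 1, sent cp 1 → ok
  c1: data parity 1, sent cp 1 → ok
  c2: data parity 0, sent cp 1 → mismatch
Exactly one row (r2) and one column (c2) fail → the flipped bit is at their intersection.

row 2, column 2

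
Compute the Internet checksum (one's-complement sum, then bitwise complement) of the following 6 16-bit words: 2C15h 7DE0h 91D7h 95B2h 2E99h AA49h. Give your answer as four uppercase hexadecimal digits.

559D

One's-complement addition (fold any carry out of bit 15 back into bit 0):
  0x2C15 + 0x7DE0 = 0x0A9F5
  0xA9F5 + 0x91D7 = 0x13BCC → wrap carry → 0x3BCD
  0x3BCD + 0x95B2 = 0x0D17F
  0xD17F + 0x2E99 = 0x10018 → wrap carry → 0x0019
  0x0019 + 0xAA49 = 0x0AA62
One's-complement sum = 0xAA62.
Checksum = ~0xAA62 & 0xFFFF = 0x559D.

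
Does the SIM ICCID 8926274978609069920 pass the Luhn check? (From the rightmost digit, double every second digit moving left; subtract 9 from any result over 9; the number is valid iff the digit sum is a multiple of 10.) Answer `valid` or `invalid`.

From the right, keep odd positions and double even positions (subtract 9 from any doubled value over 9):
  doubled (positions 2,4,...): 4 9 0 0 7 9 5 3 9 → sum 46
  kept (positions 1,3,...): 0 9 6 9 6 7 4 2 2 8 → sum 53
Total = 99.
99 mod 10 = 9, so the number is invalid.

invalid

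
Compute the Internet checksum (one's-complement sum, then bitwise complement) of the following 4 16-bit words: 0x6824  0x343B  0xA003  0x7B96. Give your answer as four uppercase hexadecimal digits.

One's-complement addition (fold any carry out of bit 15 back into bit 0):
  0x6824 + 0x343B = 0x09C5F
  0x9C5F + 0xA003 = 0x13C62 → wrap carry → 0x3C63
  0x3C63 + 0x7B96 = 0x0B7F9
One's-complement sum = 0xB7F9.
Checksum = ~0xB7F9 & 0xFFFF = 0x4806.

4806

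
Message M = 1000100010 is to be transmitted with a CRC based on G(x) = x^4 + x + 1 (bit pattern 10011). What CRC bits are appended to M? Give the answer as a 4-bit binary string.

Append 4 zeros: 10001000100000. Divide by 10011 (XOR where the leading bit is 1):
  pos 0: 10001 XOR 10011 = 00010
  pos 3: 10000 XOR 10011 = 00011
  pos 6: 11100 XOR 10011 = 01111
  pos 7: 11110 XOR 10011 = 01101
  pos 8: 11010 XOR 10011 = 01001
  pos 9: 10010 XOR 10011 = 00001
Remainder (last 4 bits) = 0001. This is the CRC / FCS.

0001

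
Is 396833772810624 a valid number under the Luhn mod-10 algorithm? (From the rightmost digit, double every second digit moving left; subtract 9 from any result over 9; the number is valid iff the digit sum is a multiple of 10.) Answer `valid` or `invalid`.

valid

From the right, keep odd positions and double even positions (subtract 9 from any doubled value over 9):
  doubled (positions 2,4,...): 4 0 7 5 6 7 9 → sum 38
  kept (positions 1,3,...): 4 6 1 2 7 3 6 3 → sum 32
Total = 70.
70 mod 10 = 0, so the number is valid.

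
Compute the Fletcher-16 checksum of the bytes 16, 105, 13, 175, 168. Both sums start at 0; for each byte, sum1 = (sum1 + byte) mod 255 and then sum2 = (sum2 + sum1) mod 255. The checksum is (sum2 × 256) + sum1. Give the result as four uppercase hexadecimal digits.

25DE

Running sums (mod 255):
  after byte 0 (16): sum1=16, sum2=16
  after byte 1 (105): sum1=121, sum2=137
  after byte 2 (13): sum1=134, sum2=16
  after byte 3 (175): sum1=54, sum2=70
  after byte 4 (168): sum1=222, sum2=37
Checksum = sum2·256 + sum1 = 37·256 + 222 = 9694 = 0x25DE.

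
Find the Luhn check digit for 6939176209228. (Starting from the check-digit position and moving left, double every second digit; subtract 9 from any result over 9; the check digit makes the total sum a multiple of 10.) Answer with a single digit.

7

Partial digits right→left: 8 2 2 9 0 2 6 7 1 9 3 9 6
Double every second digit counting from the check-digit position (so the 1st, 3rd, 5th, ... of the partial from the right).
  doubled (with −9 where >9): 7 4 0 3 2 6 3 → sum 25
  kept as-is: 2 9 2 7 9 9 → sum 38
Total = 25 + 38 = 63.
Check digit = (10 − (63 mod 10)) mod 10 = 7.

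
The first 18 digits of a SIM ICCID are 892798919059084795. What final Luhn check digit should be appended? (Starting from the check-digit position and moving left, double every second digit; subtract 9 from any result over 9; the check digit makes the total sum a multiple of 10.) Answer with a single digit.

Partial digits right→left: 5 9 7 4 8 0 9 5 0 9 1 9 8 9 7 2 9 8
Double every second digit counting from the check-digit position (so the 1st, 3rd, 5th, ... of the partial from the right).
  doubled (with −9 where >9): 1 5 7 9 0 2 7 5 9 → sum 45
  kept as-is: 9 4 0 5 9 9 9 2 8 → sum 55
Total = 45 + 55 = 100.
Check digit = (10 − (100 mod 10)) mod 10 = 0.

0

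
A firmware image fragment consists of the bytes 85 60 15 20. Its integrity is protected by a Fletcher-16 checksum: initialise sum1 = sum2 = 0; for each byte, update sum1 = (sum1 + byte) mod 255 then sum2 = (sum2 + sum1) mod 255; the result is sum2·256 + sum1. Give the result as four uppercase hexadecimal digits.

Running sums (mod 255):
  after byte 0 (85): sum1=85, sum2=85
  after byte 1 (60): sum1=145, sum2=230
  after byte 2 (15): sum1=160, sum2=135
  after byte 3 (20): sum1=180, sum2=60
Checksum = sum2·256 + sum1 = 60·256 + 180 = 15540 = 0x3CB4.

3CB4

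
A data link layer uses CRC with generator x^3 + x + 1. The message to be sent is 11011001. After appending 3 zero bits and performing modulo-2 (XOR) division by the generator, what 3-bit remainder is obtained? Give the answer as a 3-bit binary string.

Append 3 zeros: 11011001000. Divide by 1011 (XOR where the leading bit is 1):
  pos 0: 1101 XOR 1011 = 0110
  pos 1: 1101 XOR 1011 = 0110
  pos 2: 1100 XOR 1011 = 0111
  pos 3: 1110 XOR 1011 = 0101
  pos 4: 1011 XOR 1011 = 0000
Remainder (last 3 bits) = 000. This is the CRC / FCS.

000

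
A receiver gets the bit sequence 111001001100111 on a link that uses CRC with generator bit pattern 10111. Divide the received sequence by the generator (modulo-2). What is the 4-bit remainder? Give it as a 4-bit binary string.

0010

Modulo-2 division of 111001001100111 by 10111:
  pos 0: 11100 XOR 10111 = 01011
  pos 1: 10111 XOR 10111 = 00000
  pos 8: 11001 XOR 10111 = 01110
  pos 9: 11101 XOR 10111 = 01010
  pos 10: 10101 XOR 10111 = 00010
Remainder = 0010 (nonzero — an error is detected).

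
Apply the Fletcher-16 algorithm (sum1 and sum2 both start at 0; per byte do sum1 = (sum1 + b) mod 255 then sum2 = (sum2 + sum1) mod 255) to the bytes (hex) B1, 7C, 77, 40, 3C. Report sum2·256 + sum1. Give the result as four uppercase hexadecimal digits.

8D22

Running sums (mod 255):
  after byte 0 (B1): sum1=177, sum2=177
  after byte 1 (7C): sum1=46, sum2=223
  after byte 2 (77): sum1=165, sum2=133
  after byte 3 (40): sum1=229, sum2=107
  after byte 4 (3C): sum1=34, sum2=141
Checksum = sum2·256 + sum1 = 141·256 + 34 = 36130 = 0x8D22.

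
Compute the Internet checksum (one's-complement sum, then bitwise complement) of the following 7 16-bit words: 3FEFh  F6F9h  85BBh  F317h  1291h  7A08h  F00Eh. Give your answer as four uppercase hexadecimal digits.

One's-complement addition (fold any carry out of bit 15 back into bit 0):
  0x3FEF + 0xF6F9 = 0x136E8 → wrap carry → 0x36E9
  0x36E9 + 0x85BB = 0x0BCA4
  0xBCA4 + 0xF317 = 0x1AFBB → wrap carry → 0xAFBC
  0xAFBC + 0x1291 = 0x0C24D
  0xC24D + 0x7A08 = 0x13C55 → wrap carry → 0x3C56
  0x3C56 + 0xF00E = 0x12C64 → wrap carry → 0x2C65
One's-complement sum = 0x2C65.
Checksum = ~0x2C65 & 0xFFFF = 0xD39A.

D39A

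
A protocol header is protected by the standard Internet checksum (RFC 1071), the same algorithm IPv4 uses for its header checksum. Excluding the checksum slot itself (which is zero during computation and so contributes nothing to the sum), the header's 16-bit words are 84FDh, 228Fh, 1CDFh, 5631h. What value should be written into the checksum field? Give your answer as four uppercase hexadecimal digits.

One's-complement addition (fold any carry out of bit 15 back into bit 0):
  0x84FD + 0x228F = 0x0A78C
  0xA78C + 0x1CDF = 0x0C46B
  0xC46B + 0x5631 = 0x11A9C → wrap carry → 0x1A9D
One's-complement sum = 0x1A9D.
Checksum = ~0x1A9D & 0xFFFF = 0xE562.

E562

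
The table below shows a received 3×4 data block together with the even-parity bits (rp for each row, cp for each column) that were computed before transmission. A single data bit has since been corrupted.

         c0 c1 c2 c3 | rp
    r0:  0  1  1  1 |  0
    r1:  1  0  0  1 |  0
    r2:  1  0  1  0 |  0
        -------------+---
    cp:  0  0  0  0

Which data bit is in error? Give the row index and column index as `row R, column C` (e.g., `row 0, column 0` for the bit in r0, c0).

Recompute each row's even parity and compare to rp:
  r0: data parity 1, sent rp 0 → mismatch
  r1: data parity 0, sent rp 0 → ok
  r2: data parity 0, sent rp 0 → ok
Recompute each column's even parity and compare to cp:
  c0: data parity 0, sent cp 0 → ok
  c1: data parity 1, sent cp 0 → mismatch
  c2: data parity 0, sent cp 0 → ok
  c3: data parity 0, sent cp 0 → ok
Exactly one row (r0) and one column (c1) fail → the flipped bit is at their intersection.

row 0, column 1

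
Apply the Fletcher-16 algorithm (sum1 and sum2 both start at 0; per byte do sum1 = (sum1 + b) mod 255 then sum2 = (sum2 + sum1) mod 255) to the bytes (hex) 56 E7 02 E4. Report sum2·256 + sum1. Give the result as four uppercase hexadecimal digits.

F925

Running sums (mod 255):
  after byte 0 (56): sum1=86, sum2=86
  after byte 1 (E7): sum1=62, sum2=148
  after byte 2 (02): sum1=64, sum2=212
  after byte 3 (E4): sum1=37, sum2=249
Checksum = sum2·256 + sum1 = 249·256 + 37 = 63781 = 0xF925.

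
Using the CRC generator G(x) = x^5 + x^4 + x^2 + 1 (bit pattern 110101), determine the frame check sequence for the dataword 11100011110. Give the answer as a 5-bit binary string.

Append 5 zeros: 1110001111000000. Divide by 110101 (XOR where the leading bit is 1):
  pos 0: 111000 XOR 110101 = 001101
  pos 2: 110111 XOR 110101 = 000010
  pos 6: 101100 XOR 110101 = 011001
  pos 7: 110010 XOR 110101 = 000111
  pos 10: 111000 XOR 110101 = 001101
Remainder (last 5 bits) = 01101. This is the CRC / FCS.

01101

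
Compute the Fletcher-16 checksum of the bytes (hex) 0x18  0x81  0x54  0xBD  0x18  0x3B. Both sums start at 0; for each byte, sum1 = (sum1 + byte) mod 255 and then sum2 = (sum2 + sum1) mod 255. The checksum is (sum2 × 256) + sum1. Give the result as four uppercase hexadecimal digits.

Running sums (mod 255):
  after byte 0 (0x18): sum1=24, sum2=24
  after byte 1 (0x81): sum1=153, sum2=177
  after byte 2 (0x54): sum1=237, sum2=159
  after byte 3 (0xBD): sum1=171, sum2=75
  after byte 4 (0x18): sum1=195, sum2=15
  after byte 5 (0x3B): sum1=254, sum2=14
Checksum = sum2·256 + sum1 = 14·256 + 254 = 3838 = 0x0EFE.

0EFE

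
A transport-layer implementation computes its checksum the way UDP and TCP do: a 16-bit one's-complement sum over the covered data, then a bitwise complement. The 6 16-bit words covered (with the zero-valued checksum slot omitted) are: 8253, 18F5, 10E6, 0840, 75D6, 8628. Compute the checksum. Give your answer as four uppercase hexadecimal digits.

One's-complement addition (fold any carry out of bit 15 back into bit 0):
  0x8253 + 0x18F5 = 0x09B48
  0x9B48 + 0x10E6 = 0x0AC2E
  0xAC2E + 0x0840 = 0x0B46E
  0xB46E + 0x75D6 = 0x12A44 → wrap carry → 0x2A45
  0x2A45 + 0x8628 = 0x0B06D
One's-complement sum = 0xB06D.
Checksum = ~0xB06D & 0xFFFF = 0x4F92.

4F92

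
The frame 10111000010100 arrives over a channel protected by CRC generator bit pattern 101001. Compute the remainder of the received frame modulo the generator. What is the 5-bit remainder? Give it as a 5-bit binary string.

00000

Modulo-2 division of 10111000010100 by 101001:
  pos 0: 101110 XOR 101001 = 000111
  pos 3: 111000 XOR 101001 = 010001
  pos 4: 100011 XOR 101001 = 001010
  pos 6: 101001 XOR 101001 = 000000
Remainder = 00000 (zero — the frame passes the CRC check).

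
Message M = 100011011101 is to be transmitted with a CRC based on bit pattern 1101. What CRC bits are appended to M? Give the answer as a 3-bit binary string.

001

Append 3 zeros: 100011011101000. Divide by 1101 (XOR where the leading bit is 1):
  pos 0: 1000 XOR 1101 = 0101
  pos 1: 1011 XOR 1101 = 0110
  pos 2: 1101 XOR 1101 = 0000
  pos 7: 1110 XOR 1101 = 0011
  pos 9: 1110 XOR 1101 = 0011
  pos 11: 1100 XOR 1101 = 0001
Remainder (last 3 bits) = 001. This is the CRC / FCS.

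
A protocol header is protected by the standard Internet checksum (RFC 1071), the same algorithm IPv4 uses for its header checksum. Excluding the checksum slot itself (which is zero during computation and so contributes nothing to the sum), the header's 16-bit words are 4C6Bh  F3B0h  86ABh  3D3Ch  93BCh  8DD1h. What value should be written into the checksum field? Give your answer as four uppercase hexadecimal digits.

One's-complement addition (fold any carry out of bit 15 back into bit 0):
  0x4C6B + 0xF3B0 = 0x1401B → wrap carry → 0x401C
  0x401C + 0x86AB = 0x0C6C7
  0xC6C7 + 0x3D3C = 0x10403 → wrap carry → 0x0404
  0x0404 + 0x93BC = 0x097C0
  0x97C0 + 0x8DD1 = 0x12591 → wrap carry → 0x2592
One's-complement sum = 0x2592.
Checksum = ~0x2592 & 0xFFFF = 0xDA6D.

DA6D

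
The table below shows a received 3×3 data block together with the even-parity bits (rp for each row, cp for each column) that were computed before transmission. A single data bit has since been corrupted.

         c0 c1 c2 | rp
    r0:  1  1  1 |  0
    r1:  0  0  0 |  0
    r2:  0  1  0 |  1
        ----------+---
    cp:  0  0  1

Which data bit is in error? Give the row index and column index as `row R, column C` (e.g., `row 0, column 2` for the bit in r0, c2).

Recompute each row's even parity and compare to rp:
  r0: data parity 1, sent rp 0 → mismatch
  r1: data parity 0, sent rp 0 → ok
  r2: data parity 1, sent rp 1 → ok
Recompute each column's even parity and compare to cp:
  c0: data parity 1, sent cp 0 → mismatch
  c1: data parity 0, sent cp 0 → ok
  c2: data parity 1, sent cp 1 → ok
Exactly one row (r0) and one column (c0) fail → the flipped bit is at their intersection.

row 0, column 0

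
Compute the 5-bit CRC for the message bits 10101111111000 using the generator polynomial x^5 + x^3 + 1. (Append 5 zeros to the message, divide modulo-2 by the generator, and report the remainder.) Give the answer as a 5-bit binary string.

Append 5 zeros: 1010111111100000000. Divide by 101001 (XOR where the leading bit is 1):
  pos 0: 101011 XOR 101001 = 000010
  pos 4: 101111 XOR 101001 = 000110
  pos 7: 110100 XOR 101001 = 011101
  pos 8: 111010 XOR 101001 = 010011
  pos 9: 100110 XOR 101001 = 001111
  pos 11: 111100 XOR 101001 = 010101
  pos 12: 101010 XOR 101001 = 000011
Remainder (last 5 bits) = 00110. This is the CRC / FCS.

00110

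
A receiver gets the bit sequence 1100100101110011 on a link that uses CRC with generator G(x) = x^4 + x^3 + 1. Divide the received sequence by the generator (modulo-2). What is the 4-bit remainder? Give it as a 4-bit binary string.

Modulo-2 division of 1100100101110011 by 11001:
  pos 0: 11001 XOR 11001 = 00000
  pos 7: 10111 XOR 11001 = 01110
  pos 8: 11100 XOR 11001 = 00101
  pos 10: 10101 XOR 11001 = 01100
  pos 11: 11001 XOR 11001 = 00000
Remainder = 0000 (zero — the frame passes the CRC check).

0000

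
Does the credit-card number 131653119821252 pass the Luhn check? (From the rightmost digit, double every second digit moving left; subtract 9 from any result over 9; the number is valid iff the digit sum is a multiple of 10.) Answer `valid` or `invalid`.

valid

From the right, keep odd positions and double even positions (subtract 9 from any doubled value over 9):
  doubled (positions 2,4,...): 1 2 7 2 6 3 6 → sum 27
  kept (positions 1,3,...): 2 2 2 9 1 5 1 1 → sum 23
Total = 50.
50 mod 10 = 0, so the number is valid.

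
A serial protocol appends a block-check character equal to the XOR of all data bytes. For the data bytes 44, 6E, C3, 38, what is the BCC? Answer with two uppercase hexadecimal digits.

D1

XOR the bytes together:
  start with 0x44
  0x44 ⊕ 0x6E = 0x2A
  0x2A ⊕ 0xC3 = 0xE9
  0xE9 ⊕ 0x38 = 0xD1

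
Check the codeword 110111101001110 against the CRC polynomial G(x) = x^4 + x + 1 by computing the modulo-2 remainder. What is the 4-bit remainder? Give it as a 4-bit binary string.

0000

Modulo-2 division of 110111101001110 by 10011:
  pos 0: 11011 XOR 10011 = 01000
  pos 1: 10001 XOR 10011 = 00010
  pos 4: 10101 XOR 10011 = 00110
  pos 6: 11000 XOR 10011 = 01011
  pos 7: 10111 XOR 10011 = 00100
  pos 9: 10011 XOR 10011 = 00000
Remainder = 0000 (zero — the frame passes the CRC check).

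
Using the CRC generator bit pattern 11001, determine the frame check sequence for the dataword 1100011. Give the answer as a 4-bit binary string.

Append 4 zeros: 11000110000. Divide by 11001 (XOR where the leading bit is 1):
  pos 0: 11000 XOR 11001 = 00001
  pos 4: 11100 XOR 11001 = 00101
  pos 6: 10100 XOR 11001 = 01101
Remainder (last 4 bits) = 1101. This is the CRC / FCS.

1101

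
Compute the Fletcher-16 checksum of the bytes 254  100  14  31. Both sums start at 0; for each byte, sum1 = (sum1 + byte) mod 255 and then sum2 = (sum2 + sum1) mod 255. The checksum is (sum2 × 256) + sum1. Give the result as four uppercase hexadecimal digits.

6490

Running sums (mod 255):
  after byte 0 (254): sum1=254, sum2=254
  after byte 1 (100): sum1=99, sum2=98
  after byte 2 (14): sum1=113, sum2=211
  after byte 3 (31): sum1=144, sum2=100
Checksum = sum2·256 + sum1 = 100·256 + 144 = 25744 = 0x6490.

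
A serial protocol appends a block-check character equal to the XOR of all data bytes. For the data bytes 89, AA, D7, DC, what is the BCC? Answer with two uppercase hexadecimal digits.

28

XOR the bytes together:
  start with 0x89
  0x89 ⊕ 0xAA = 0x23
  0x23 ⊕ 0xD7 = 0xF4
  0xF4 ⊕ 0xDC = 0x28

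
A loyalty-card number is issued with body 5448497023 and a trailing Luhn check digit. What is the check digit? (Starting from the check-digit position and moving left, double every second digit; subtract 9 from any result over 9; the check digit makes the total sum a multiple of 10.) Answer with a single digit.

8

Partial digits right→left: 3 2 0 7 9 4 8 4 4 5
Double every second digit counting from the check-digit position (so the 1st, 3rd, 5th, ... of the partial from the right).
  doubled (with −9 where >9): 6 0 9 7 8 → sum 30
  kept as-is: 2 7 4 4 5 → sum 22
Total = 30 + 22 = 52.
Check digit = (10 − (52 mod 10)) mod 10 = 8.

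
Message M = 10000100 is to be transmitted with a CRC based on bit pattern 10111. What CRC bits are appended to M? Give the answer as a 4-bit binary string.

1100

Append 4 zeros: 100001000000. Divide by 10111 (XOR where the leading bit is 1):
  pos 0: 10000 XOR 10111 = 00111
  pos 2: 11110 XOR 10111 = 01001
  pos 3: 10010 XOR 10111 = 00101
  pos 5: 10100 XOR 10111 = 00011
Remainder (last 4 bits) = 1100. This is the CRC / FCS.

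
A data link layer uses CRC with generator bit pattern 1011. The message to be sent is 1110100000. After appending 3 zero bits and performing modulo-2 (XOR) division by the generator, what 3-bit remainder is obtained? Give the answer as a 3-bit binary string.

Append 3 zeros: 1110100000000. Divide by 1011 (XOR where the leading bit is 1):
  pos 0: 1110 XOR 1011 = 0101
  pos 1: 1011 XOR 1011 = 0000
Remainder (last 3 bits) = 000. This is the CRC / FCS.

000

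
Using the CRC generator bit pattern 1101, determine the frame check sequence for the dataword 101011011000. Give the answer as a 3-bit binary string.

Append 3 zeros: 101011011000000. Divide by 1101 (XOR where the leading bit is 1):
  pos 0: 1010 XOR 1101 = 0111
  pos 1: 1111 XOR 1101 = 0010
  pos 3: 1010 XOR 1101 = 0111
  pos 4: 1111 XOR 1101 = 0010
  pos 6: 1010 XOR 1101 = 0111
  pos 7: 1110 XOR 1101 = 0011
  pos 9: 1100 XOR 1101 = 0001
Remainder (last 3 bits) = 100. This is the CRC / FCS.

100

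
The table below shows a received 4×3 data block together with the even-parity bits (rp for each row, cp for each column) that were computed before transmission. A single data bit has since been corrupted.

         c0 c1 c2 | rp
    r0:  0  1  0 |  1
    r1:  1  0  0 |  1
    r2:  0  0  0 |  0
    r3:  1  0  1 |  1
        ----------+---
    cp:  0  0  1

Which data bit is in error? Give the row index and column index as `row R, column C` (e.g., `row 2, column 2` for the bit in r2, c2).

Recompute each row's even parity and compare to rp:
  r0: data parity 1, sent rp 1 → ok
  r1: data parity 1, sent rp 1 → ok
  r2: data parity 0, sent rp 0 → ok
  r3: data parity 0, sent rp 1 → mismatch
Recompute each column's even parity and compare to cp:
  c0: data parity 0, sent cp 0 → ok
  c1: data parity 1, sent cp 0 → mismatch
  c2: data parity 1, sent cp 1 → ok
Exactly one row (r3) and one column (c1) fail → the flipped bit is at their intersection.

row 3, column 1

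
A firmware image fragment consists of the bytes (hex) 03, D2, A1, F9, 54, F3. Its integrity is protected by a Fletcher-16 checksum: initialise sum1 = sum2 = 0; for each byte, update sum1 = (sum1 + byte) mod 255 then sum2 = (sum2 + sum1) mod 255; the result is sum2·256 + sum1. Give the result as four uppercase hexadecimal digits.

Running sums (mod 255):
  after byte 0 (03): sum1=3, sum2=3
  after byte 1 (D2): sum1=213, sum2=216
  after byte 2 (A1): sum1=119, sum2=80
  after byte 3 (F9): sum1=113, sum2=193
  after byte 4 (54): sum1=197, sum2=135
  after byte 5 (F3): sum1=185, sum2=65
Checksum = sum2·256 + sum1 = 65·256 + 185 = 16825 = 0x41B9.

41B9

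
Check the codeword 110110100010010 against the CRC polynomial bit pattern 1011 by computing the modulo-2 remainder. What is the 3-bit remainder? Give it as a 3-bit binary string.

Modulo-2 division of 110110100010010 by 1011:
  pos 0: 1101 XOR 1011 = 0110
  pos 1: 1101 XOR 1011 = 0110
  pos 2: 1100 XOR 1011 = 0111
  pos 3: 1111 XOR 1011 = 0100
  pos 4: 1000 XOR 1011 = 0011
  pos 6: 1100 XOR 1011 = 0111
  pos 7: 1111 XOR 1011 = 0100
  pos 8: 1000 XOR 1011 = 0011
  pos 10: 1101 XOR 1011 = 0110
  pos 11: 1100 XOR 1011 = 0111
Remainder = 111 (nonzero — an error is detected).

111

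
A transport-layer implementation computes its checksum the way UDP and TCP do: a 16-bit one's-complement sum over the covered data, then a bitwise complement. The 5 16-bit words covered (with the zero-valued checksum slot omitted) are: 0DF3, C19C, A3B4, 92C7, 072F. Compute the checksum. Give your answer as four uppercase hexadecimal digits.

F2C4

One's-complement addition (fold any carry out of bit 15 back into bit 0):
  0x0DF3 + 0xC19C = 0x0CF8F
  0xCF8F + 0xA3B4 = 0x17343 → wrap carry → 0x7344
  0x7344 + 0x92C7 = 0x1060B → wrap carry → 0x060C
  0x060C + 0x072F = 0x00D3B
One's-complement sum = 0x0D3B.
Checksum = ~0x0D3B & 0xFFFF = 0xF2C4.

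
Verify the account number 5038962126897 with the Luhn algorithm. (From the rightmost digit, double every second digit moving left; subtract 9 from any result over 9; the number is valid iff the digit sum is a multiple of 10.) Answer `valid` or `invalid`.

valid

From the right, keep odd positions and double even positions (subtract 9 from any doubled value over 9):
  doubled (positions 2,4,...): 9 3 2 3 7 0 → sum 24
  kept (positions 1,3,...): 7 8 2 2 9 3 5 → sum 36
Total = 60.
60 mod 10 = 0, so the number is valid.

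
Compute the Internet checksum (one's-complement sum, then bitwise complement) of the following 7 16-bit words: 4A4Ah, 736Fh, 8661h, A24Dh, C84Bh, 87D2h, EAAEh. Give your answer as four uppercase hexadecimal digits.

DEC9

One's-complement addition (fold any carry out of bit 15 back into bit 0):
  0x4A4A + 0x736F = 0x0BDB9
  0xBDB9 + 0x8661 = 0x1441A → wrap carry → 0x441B
  0x441B + 0xA24D = 0x0E668
  0xE668 + 0xC84B = 0x1AEB3 → wrap carry → 0xAEB4
  0xAEB4 + 0x87D2 = 0x13686 → wrap carry → 0x3687
  0x3687 + 0xEAAE = 0x12135 → wrap carry → 0x2136
One's-complement sum = 0x2136.
Checksum = ~0x2136 & 0xFFFF = 0xDEC9.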